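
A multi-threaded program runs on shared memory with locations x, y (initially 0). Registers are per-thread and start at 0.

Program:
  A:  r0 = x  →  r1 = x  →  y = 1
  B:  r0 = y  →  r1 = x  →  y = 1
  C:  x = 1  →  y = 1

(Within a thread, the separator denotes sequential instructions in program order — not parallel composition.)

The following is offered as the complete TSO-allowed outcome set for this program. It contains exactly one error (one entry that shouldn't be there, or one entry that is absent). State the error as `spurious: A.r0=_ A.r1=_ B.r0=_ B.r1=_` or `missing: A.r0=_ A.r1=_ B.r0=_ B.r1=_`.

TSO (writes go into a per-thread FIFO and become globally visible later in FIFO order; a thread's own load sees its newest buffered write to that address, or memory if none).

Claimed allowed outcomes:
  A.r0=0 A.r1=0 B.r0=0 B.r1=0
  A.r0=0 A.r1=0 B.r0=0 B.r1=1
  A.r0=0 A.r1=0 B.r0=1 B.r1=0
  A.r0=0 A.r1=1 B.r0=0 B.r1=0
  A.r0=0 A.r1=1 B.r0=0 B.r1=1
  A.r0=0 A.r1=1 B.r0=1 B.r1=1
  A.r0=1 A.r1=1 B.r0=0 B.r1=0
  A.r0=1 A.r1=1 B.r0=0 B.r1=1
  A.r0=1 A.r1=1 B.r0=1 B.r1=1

missing: A.r0=0 A.r1=0 B.r0=1 B.r1=1

outcome vector order: (A.r0,A.r1,B.r0,B.r1)
[TSO] allowed = {<0 0 0 0>; <0 0 0 1>; <0 0 1 0>; <0 0 1 1>; <0 1 0 0>; <0 1 0 1>; <0 1 1 1>; <1 1 0 0>; <1 1 0 1>; <1 1 1 1>}
TSO∖claimed = {<0 0 1 1>}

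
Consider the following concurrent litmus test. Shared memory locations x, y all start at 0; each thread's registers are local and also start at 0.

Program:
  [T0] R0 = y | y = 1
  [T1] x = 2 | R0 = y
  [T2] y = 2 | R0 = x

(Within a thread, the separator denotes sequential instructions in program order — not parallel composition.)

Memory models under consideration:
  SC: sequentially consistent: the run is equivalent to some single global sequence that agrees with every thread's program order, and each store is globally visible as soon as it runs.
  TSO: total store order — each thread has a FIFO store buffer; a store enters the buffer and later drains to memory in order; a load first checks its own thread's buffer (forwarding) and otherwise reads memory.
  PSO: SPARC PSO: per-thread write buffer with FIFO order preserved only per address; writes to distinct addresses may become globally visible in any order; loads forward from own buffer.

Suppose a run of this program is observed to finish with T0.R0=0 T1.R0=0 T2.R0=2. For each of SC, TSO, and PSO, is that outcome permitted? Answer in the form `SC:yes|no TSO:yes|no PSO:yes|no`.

outcome vector order: (T0.R0,T1.R0,T2.R0)
SC (10): 002; 010; 012; 020; 022; 202; 210; 212; 220; 222
TSO (12): 000; 002; 010; 012; 020; 022; 200; 202; 210; 212; 220; 222
PSO (12): 000; 002; 010; 012; 020; 022; 200; 202; 210; 212; 220; 222
target 002 ∈ {SC,TSO,PSO}

SC:yes TSO:yes PSO:yes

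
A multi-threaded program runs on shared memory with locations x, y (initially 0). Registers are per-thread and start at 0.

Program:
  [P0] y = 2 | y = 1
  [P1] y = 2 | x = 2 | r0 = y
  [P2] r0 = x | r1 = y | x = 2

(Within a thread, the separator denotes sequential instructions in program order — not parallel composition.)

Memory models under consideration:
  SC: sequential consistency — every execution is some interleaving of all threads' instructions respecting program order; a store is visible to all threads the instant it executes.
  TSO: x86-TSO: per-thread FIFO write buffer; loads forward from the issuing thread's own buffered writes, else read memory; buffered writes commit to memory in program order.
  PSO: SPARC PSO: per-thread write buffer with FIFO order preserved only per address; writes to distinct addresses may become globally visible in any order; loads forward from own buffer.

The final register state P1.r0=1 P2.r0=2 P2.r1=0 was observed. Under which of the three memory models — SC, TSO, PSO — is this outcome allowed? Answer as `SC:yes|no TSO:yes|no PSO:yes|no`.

SC:no TSO:no PSO:yes

outcome vector order: (P1.r0,P2.r0,P2.r1)
SC: 10 outcomes — {1/0/0, 1/0/1, 1/0/2, 1/2/1, 1/2/2, 2/0/0, 2/0/1, 2/0/2, 2/2/1, 2/2/2}
TSO: 10 outcomes — {1/0/0, 1/0/1, 1/0/2, 1/2/1, 1/2/2, 2/0/0, 2/0/1, 2/0/2, 2/2/1, 2/2/2}
PSO: 12 outcomes — {1/0/0, 1/0/1, 1/0/2, 1/2/0, 1/2/1, 1/2/2, 2/0/0, 2/0/1, 2/0/2, 2/2/0, 2/2/1, 2/2/2}
target 1/2/0 ∈ {PSO}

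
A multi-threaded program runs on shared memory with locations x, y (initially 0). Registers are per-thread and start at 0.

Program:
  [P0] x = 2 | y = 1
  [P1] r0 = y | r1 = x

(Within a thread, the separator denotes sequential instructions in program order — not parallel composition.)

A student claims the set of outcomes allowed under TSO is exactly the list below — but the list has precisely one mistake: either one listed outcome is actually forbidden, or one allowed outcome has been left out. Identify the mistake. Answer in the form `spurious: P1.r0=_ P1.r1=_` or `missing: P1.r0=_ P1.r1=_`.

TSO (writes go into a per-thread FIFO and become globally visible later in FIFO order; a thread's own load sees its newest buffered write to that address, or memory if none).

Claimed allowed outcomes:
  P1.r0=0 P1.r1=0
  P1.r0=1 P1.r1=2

outcome vector order: (P1.r0,P1.r1)
under TSO → 0/0; 0/2; 1/2
TSO∖claimed = {0/2}

missing: P1.r0=0 P1.r1=2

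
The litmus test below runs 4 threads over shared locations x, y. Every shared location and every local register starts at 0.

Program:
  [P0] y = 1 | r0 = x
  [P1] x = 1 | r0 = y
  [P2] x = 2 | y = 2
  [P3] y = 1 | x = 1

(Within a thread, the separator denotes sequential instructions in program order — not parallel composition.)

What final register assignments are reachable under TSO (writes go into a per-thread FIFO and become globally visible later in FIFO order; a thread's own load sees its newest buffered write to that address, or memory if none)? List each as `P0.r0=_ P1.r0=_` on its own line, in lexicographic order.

P0.r0=0 P1.r0=0
P0.r0=0 P1.r0=1
P0.r0=0 P1.r0=2
P0.r0=1 P1.r0=0
P0.r0=1 P1.r0=1
P0.r0=1 P1.r0=2
P0.r0=2 P1.r0=0
P0.r0=2 P1.r0=1
P0.r0=2 P1.r0=2

outcome vector order: (P0.r0,P1.r0)
|TSO outcomes| = 9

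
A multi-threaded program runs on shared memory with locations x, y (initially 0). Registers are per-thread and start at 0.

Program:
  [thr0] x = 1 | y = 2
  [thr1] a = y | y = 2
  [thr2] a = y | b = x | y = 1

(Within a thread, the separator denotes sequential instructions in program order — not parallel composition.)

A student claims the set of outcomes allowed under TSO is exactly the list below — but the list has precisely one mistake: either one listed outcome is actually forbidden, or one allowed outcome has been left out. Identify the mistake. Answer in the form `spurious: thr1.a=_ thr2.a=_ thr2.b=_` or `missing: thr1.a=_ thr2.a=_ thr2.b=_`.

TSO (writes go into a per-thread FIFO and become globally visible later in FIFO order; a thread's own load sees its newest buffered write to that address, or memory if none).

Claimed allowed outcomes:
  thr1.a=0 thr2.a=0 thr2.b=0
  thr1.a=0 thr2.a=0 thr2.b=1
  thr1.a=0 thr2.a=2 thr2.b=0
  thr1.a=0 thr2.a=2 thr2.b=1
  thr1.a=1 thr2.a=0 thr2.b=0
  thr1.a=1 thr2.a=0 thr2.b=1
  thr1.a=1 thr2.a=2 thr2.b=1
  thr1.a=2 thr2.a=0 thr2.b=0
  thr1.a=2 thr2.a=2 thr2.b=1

missing: thr1.a=2 thr2.a=0 thr2.b=1

outcome vector order: (thr1.a,thr2.a,thr2.b)
[TSO] allowed = {(0,0,0), (0,0,1), (0,2,0), (0,2,1), (1,0,0), (1,0,1), (1,2,1), (2,0,0), (2,0,1), (2,2,1)}
TSO∖claimed = {(2,0,1)}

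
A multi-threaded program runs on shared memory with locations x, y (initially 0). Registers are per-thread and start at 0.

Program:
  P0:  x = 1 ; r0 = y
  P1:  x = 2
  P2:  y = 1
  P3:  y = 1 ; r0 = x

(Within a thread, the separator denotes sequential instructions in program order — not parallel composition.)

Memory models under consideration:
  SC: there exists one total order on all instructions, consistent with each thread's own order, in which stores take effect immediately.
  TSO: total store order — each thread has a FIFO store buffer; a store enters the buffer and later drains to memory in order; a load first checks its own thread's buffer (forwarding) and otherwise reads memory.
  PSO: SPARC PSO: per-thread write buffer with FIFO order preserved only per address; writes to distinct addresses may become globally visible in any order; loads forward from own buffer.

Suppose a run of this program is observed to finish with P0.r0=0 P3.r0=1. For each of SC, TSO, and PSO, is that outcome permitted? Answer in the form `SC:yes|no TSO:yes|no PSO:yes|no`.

outcome vector order: (P0.r0,P3.r0)
SC: 5 outcomes — {01; 02; 10; 11; 12}
TSO: 6 outcomes — {00; 01; 02; 10; 11; 12}
PSO: 6 outcomes — {00; 01; 02; 10; 11; 12}
target 01 ∈ {SC,TSO,PSO}

SC:yes TSO:yes PSO:yes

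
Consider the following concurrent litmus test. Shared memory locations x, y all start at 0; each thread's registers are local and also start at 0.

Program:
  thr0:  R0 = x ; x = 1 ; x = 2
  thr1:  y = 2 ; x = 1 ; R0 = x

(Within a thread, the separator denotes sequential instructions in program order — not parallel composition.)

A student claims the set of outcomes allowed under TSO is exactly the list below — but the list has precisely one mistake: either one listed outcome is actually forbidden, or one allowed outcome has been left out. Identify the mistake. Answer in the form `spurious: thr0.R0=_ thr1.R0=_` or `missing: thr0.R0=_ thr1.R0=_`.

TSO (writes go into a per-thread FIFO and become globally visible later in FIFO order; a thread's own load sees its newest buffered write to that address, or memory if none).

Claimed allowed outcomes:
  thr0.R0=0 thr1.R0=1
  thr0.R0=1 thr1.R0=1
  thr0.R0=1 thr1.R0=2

outcome vector order: (thr0.R0,thr1.R0)
under TSO → 01; 02; 11; 12
TSO∖claimed = {02}

missing: thr0.R0=0 thr1.R0=2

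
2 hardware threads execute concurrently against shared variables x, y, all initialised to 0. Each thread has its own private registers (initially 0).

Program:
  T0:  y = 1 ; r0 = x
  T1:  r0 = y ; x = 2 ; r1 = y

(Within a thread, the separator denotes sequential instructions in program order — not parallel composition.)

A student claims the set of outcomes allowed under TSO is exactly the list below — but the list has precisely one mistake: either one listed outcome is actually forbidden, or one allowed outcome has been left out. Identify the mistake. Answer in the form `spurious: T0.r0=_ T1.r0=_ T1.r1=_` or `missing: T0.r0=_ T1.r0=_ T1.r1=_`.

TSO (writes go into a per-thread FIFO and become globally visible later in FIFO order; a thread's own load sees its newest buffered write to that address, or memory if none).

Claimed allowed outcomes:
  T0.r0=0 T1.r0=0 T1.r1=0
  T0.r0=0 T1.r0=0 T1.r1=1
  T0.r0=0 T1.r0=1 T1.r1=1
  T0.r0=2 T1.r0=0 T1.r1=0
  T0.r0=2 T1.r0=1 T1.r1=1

missing: T0.r0=2 T1.r0=0 T1.r1=1

outcome vector order: (T0.r0,T1.r0,T1.r1)
[TSO] allowed = {000, 001, 011, 200, 201, 211}
TSO∖claimed = {201}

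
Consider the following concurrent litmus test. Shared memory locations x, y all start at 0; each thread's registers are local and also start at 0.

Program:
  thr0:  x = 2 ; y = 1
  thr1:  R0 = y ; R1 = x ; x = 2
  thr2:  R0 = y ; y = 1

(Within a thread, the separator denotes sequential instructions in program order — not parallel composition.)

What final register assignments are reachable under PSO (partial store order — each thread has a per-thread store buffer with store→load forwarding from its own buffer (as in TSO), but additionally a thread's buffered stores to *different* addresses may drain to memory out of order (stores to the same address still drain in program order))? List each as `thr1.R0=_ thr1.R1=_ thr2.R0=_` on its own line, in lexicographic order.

thr1.R0=0 thr1.R1=0 thr2.R0=0
thr1.R0=0 thr1.R1=0 thr2.R0=1
thr1.R0=0 thr1.R1=2 thr2.R0=0
thr1.R0=0 thr1.R1=2 thr2.R0=1
thr1.R0=1 thr1.R1=0 thr2.R0=0
thr1.R0=1 thr1.R1=0 thr2.R0=1
thr1.R0=1 thr1.R1=2 thr2.R0=0
thr1.R0=1 thr1.R1=2 thr2.R0=1

outcome vector order: (thr1.R0,thr1.R1,thr2.R0)
|PSO outcomes| = 8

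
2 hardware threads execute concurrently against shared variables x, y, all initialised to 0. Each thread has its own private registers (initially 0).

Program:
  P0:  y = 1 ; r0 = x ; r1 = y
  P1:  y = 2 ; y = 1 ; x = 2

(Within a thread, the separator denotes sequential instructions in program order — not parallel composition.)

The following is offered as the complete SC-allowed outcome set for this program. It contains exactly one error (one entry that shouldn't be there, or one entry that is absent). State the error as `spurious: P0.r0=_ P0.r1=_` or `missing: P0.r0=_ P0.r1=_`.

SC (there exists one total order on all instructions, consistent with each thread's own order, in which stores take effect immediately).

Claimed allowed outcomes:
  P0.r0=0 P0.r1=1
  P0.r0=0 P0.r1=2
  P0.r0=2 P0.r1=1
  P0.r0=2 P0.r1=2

outcome vector order: (P0.r0,P0.r1)
[SC] allowed = {(0,1); (0,2); (2,1)}
claimed∖SC = {(2,2)}

spurious: P0.r0=2 P0.r1=2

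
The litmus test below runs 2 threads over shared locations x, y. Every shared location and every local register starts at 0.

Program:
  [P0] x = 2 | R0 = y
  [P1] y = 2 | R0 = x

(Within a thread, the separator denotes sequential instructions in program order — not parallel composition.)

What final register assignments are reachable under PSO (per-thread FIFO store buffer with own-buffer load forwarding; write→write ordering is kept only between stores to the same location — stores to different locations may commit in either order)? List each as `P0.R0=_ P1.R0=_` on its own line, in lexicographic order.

P0.R0=0 P1.R0=0
P0.R0=0 P1.R0=2
P0.R0=2 P1.R0=0
P0.R0=2 P1.R0=2

outcome vector order: (P0.R0,P1.R0)
|PSO outcomes| = 4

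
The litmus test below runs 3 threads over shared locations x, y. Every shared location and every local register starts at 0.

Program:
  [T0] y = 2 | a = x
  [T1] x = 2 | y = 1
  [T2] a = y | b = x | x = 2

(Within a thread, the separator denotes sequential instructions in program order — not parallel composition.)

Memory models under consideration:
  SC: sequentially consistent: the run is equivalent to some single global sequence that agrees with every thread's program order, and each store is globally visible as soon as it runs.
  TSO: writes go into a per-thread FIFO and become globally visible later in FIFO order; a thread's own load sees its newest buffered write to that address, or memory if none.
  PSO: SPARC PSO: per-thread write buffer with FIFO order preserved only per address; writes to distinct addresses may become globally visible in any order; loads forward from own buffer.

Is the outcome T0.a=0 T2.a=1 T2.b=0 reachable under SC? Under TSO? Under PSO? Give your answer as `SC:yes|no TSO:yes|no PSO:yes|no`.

outcome vector order: (T0.a,T2.a,T2.b)
SC: 10 outcomes — {(0,0,0) (0,0,2) (0,1,2) (0,2,0) (0,2,2) (2,0,0) (2,0,2) (2,1,2) (2,2,0) (2,2,2)}
TSO: 10 outcomes — {(0,0,0) (0,0,2) (0,1,2) (0,2,0) (0,2,2) (2,0,0) (2,0,2) (2,1,2) (2,2,0) (2,2,2)}
PSO: 12 outcomes — {(0,0,0) (0,0,2) (0,1,0) (0,1,2) (0,2,0) (0,2,2) (2,0,0) (2,0,2) (2,1,0) (2,1,2) (2,2,0) (2,2,2)}
target (0,1,0) ∈ {PSO}

SC:no TSO:no PSO:yes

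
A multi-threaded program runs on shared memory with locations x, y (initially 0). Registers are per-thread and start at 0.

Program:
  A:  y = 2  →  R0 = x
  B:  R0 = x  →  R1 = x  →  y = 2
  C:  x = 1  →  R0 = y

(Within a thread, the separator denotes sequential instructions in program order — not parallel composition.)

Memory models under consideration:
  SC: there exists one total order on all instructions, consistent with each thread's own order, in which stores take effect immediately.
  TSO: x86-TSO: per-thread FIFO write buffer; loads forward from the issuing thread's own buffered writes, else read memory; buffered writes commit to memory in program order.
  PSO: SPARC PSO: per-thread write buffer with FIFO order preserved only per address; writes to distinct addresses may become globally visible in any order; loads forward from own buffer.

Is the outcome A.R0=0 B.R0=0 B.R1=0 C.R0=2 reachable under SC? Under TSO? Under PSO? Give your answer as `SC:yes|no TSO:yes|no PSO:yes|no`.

SC:yes TSO:yes PSO:yes

outcome vector order: (A.R0,B.R0,B.R1,C.R0)
[SC] allowed = {0002, 0012, 0112, 1000, 1002, 1010, 1012, 1110, 1112}
[TSO] allowed = {0000, 0002, 0010, 0012, 0110, 0112, 1000, 1002, 1010, 1012, 1110, 1112}
[PSO] allowed = {0000, 0002, 0010, 0012, 0110, 0112, 1000, 1002, 1010, 1012, 1110, 1112}
target 0002 ∈ {SC,TSO,PSO}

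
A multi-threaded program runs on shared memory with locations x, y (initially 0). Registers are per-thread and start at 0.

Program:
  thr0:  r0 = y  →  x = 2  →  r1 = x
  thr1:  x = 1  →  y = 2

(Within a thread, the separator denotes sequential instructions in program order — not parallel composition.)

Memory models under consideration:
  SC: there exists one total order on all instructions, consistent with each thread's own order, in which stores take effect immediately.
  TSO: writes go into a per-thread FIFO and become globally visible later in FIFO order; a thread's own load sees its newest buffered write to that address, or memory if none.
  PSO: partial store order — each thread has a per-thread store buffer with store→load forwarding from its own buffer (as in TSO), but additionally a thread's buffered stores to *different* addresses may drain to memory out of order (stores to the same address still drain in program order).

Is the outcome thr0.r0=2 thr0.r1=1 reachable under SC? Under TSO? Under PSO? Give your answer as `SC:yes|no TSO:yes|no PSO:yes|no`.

SC:no TSO:no PSO:yes

outcome vector order: (thr0.r0,thr0.r1)
SC: 3 outcomes — {01 02 22}
TSO: 3 outcomes — {01 02 22}
PSO: 4 outcomes — {01 02 21 22}
target 21 ∈ {PSO}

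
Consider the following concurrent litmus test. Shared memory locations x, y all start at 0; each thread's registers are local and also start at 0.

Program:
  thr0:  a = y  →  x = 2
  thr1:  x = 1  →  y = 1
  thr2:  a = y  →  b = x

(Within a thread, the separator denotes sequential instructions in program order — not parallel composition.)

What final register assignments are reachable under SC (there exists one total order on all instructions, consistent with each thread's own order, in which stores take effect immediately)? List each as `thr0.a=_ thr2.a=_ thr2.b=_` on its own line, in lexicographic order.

outcome vector order: (thr0.a,thr2.a,thr2.b)
|SC outcomes| = 10

thr0.a=0 thr2.a=0 thr2.b=0
thr0.a=0 thr2.a=0 thr2.b=1
thr0.a=0 thr2.a=0 thr2.b=2
thr0.a=0 thr2.a=1 thr2.b=1
thr0.a=0 thr2.a=1 thr2.b=2
thr0.a=1 thr2.a=0 thr2.b=0
thr0.a=1 thr2.a=0 thr2.b=1
thr0.a=1 thr2.a=0 thr2.b=2
thr0.a=1 thr2.a=1 thr2.b=1
thr0.a=1 thr2.a=1 thr2.b=2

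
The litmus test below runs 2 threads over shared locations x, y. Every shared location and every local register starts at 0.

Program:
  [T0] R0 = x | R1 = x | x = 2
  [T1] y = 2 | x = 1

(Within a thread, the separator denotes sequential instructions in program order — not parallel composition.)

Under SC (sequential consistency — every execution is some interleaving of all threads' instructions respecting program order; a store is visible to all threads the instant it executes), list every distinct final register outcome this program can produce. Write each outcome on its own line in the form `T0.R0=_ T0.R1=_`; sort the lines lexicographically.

outcome vector order: (T0.R0,T0.R1)
|SC outcomes| = 3

T0.R0=0 T0.R1=0
T0.R0=0 T0.R1=1
T0.R0=1 T0.R1=1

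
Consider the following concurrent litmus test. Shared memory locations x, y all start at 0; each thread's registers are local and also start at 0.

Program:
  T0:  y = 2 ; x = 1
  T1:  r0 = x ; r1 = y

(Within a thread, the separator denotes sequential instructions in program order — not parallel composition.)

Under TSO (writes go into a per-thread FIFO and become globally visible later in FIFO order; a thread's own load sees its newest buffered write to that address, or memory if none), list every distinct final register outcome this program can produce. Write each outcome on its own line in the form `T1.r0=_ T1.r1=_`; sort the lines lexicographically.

outcome vector order: (T1.r0,T1.r1)
|TSO outcomes| = 3

T1.r0=0 T1.r1=0
T1.r0=0 T1.r1=2
T1.r0=1 T1.r1=2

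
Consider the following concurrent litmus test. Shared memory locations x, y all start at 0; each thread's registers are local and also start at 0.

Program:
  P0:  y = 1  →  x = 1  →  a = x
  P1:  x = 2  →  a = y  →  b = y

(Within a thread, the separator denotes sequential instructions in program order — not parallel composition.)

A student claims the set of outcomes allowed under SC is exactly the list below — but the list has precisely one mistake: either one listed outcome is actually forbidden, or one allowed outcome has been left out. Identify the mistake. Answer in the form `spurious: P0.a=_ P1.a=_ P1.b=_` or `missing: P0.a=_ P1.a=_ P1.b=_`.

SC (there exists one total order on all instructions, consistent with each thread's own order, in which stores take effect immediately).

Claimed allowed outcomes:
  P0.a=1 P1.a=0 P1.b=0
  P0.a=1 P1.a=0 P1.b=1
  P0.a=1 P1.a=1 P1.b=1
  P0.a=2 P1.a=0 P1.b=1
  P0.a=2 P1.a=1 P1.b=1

outcome vector order: (P0.a,P1.a,P1.b)
SC (4): <1 0 0> <1 0 1> <1 1 1> <2 1 1>
claimed∖SC = {<2 0 1>}

spurious: P0.a=2 P1.a=0 P1.b=1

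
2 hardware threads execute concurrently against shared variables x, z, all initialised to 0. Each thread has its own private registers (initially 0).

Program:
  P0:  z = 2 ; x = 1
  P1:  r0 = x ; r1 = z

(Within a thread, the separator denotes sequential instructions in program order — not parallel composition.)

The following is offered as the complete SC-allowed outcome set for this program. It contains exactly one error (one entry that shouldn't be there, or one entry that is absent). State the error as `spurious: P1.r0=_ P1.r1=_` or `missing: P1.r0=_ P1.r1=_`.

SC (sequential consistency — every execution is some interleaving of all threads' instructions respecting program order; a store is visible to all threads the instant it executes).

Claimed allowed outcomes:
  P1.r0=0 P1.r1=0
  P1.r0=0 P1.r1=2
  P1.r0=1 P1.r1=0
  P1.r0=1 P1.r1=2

outcome vector order: (P1.r0,P1.r1)
SC: 3 outcomes — {00; 02; 12}
claimed∖SC = {10}

spurious: P1.r0=1 P1.r1=0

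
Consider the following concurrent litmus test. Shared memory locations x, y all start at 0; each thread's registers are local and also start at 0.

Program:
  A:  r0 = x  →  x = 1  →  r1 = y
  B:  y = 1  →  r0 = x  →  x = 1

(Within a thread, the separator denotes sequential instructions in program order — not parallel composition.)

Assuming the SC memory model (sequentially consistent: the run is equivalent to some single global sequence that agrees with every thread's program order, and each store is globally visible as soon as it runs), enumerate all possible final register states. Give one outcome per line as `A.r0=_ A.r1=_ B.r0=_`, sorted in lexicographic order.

A.r0=0 A.r1=0 B.r0=1
A.r0=0 A.r1=1 B.r0=0
A.r0=0 A.r1=1 B.r0=1
A.r0=1 A.r1=1 B.r0=0

outcome vector order: (A.r0,A.r1,B.r0)
|SC outcomes| = 4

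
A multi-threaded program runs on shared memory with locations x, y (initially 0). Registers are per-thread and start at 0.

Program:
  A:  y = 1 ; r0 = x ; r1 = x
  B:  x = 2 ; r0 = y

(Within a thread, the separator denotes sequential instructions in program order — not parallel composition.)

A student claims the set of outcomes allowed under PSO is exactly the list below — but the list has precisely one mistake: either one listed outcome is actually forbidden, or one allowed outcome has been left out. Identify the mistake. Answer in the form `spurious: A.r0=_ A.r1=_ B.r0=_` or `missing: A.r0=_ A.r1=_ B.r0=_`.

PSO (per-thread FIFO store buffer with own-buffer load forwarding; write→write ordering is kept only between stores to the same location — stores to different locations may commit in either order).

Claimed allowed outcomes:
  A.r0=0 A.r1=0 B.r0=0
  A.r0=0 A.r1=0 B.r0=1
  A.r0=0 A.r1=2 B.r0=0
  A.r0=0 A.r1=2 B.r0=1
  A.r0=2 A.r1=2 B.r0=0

outcome vector order: (A.r0,A.r1,B.r0)
PSO: 6 outcomes — {000; 001; 020; 021; 220; 221}
PSO∖claimed = {221}

missing: A.r0=2 A.r1=2 B.r0=1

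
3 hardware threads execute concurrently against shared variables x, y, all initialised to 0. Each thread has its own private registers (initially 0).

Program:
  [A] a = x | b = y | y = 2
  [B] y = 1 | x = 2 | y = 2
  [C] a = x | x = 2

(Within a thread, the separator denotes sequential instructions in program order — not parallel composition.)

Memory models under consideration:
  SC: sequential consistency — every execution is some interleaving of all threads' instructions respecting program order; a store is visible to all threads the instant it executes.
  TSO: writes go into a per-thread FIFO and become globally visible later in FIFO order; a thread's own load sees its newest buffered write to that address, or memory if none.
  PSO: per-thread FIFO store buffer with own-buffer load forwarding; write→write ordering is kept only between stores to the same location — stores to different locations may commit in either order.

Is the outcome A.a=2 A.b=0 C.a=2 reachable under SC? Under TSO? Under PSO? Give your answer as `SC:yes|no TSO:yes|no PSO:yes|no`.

outcome vector order: (A.a,A.b,C.a)
SC: 11 outcomes — {000; 002; 010; 012; 020; 022; 200; 210; 212; 220; 222}
TSO: 11 outcomes — {000; 002; 010; 012; 020; 022; 200; 210; 212; 220; 222}
PSO: 12 outcomes — {000; 002; 010; 012; 020; 022; 200; 202; 210; 212; 220; 222}
target 202 ∈ {PSO}

SC:no TSO:no PSO:yes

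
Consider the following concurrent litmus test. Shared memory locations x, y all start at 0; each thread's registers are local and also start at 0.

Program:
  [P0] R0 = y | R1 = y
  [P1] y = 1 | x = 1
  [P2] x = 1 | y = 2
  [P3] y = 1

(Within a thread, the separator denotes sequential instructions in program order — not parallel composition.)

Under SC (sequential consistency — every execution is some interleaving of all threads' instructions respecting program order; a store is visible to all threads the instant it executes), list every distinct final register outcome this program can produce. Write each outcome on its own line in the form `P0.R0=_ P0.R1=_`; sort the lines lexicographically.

P0.R0=0 P0.R1=0
P0.R0=0 P0.R1=1
P0.R0=0 P0.R1=2
P0.R0=1 P0.R1=1
P0.R0=1 P0.R1=2
P0.R0=2 P0.R1=1
P0.R0=2 P0.R1=2

outcome vector order: (P0.R0,P0.R1)
|SC outcomes| = 7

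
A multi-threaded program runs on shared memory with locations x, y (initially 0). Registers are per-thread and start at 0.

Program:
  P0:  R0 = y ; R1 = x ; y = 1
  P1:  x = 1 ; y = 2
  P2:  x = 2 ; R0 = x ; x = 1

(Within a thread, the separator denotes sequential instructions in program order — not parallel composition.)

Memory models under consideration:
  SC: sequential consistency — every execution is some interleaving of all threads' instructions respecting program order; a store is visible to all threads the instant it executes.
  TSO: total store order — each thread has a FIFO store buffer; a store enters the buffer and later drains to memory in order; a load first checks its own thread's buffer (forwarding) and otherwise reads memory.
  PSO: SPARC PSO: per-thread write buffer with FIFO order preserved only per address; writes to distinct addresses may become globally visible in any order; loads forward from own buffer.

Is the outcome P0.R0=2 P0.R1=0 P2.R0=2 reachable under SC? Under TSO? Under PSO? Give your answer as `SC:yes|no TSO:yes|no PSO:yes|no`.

outcome vector order: (P0.R0,P0.R1,P2.R0)
under SC → 001, 002, 011, 012, 021, 022, 211, 212, 222
under TSO → 001, 002, 011, 012, 021, 022, 211, 212, 222
under PSO → 001, 002, 011, 012, 021, 022, 201, 202, 211, 212, 221, 222
target 202 ∈ {PSO}

SC:no TSO:no PSO:yes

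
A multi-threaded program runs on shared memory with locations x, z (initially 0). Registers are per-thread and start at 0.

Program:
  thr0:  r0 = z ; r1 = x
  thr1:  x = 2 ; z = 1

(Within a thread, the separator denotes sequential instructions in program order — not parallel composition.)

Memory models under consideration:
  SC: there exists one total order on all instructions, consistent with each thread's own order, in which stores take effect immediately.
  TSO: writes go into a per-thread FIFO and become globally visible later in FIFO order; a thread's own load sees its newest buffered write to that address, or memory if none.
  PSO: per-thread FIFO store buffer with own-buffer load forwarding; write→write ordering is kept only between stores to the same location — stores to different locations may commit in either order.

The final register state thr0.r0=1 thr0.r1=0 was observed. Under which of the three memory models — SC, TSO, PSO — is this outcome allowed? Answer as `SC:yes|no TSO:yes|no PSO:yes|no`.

outcome vector order: (thr0.r0,thr0.r1)
under SC → (0,0) (0,2) (1,2)
under TSO → (0,0) (0,2) (1,2)
under PSO → (0,0) (0,2) (1,0) (1,2)
target (1,0) ∈ {PSO}

SC:no TSO:no PSO:yes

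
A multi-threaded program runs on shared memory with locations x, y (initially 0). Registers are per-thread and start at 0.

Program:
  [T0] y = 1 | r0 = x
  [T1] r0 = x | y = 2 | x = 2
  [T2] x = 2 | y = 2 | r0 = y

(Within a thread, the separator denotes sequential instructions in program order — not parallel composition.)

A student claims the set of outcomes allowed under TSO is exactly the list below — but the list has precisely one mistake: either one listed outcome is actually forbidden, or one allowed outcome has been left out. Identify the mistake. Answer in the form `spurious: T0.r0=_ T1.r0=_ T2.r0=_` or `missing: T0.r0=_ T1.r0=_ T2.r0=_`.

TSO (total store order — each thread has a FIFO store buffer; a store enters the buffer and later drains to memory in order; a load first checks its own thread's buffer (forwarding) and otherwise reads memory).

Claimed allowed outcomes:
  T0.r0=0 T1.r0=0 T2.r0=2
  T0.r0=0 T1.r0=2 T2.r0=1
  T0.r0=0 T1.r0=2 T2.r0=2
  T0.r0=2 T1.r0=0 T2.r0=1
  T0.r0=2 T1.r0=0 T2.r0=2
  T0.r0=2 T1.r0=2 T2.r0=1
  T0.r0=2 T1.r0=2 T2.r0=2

outcome vector order: (T0.r0,T1.r0,T2.r0)
[TSO] allowed = {0/0/1; 0/0/2; 0/2/1; 0/2/2; 2/0/1; 2/0/2; 2/2/1; 2/2/2}
TSO∖claimed = {0/0/1}

missing: T0.r0=0 T1.r0=0 T2.r0=1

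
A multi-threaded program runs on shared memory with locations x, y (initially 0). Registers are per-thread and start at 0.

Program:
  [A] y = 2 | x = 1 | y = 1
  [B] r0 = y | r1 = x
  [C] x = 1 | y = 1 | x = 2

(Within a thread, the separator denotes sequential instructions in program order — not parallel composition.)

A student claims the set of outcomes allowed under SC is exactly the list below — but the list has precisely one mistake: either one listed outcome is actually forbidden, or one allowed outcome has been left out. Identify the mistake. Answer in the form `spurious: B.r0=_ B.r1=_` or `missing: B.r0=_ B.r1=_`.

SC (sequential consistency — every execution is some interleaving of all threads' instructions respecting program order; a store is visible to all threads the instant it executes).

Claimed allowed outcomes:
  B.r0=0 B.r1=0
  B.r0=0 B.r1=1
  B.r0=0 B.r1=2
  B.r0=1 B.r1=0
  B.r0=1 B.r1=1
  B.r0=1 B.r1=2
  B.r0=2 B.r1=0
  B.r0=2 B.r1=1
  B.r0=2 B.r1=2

spurious: B.r0=1 B.r1=0

outcome vector order: (B.r0,B.r1)
SC (8): (0,0) (0,1) (0,2) (1,1) (1,2) (2,0) (2,1) (2,2)
claimed∖SC = {(1,0)}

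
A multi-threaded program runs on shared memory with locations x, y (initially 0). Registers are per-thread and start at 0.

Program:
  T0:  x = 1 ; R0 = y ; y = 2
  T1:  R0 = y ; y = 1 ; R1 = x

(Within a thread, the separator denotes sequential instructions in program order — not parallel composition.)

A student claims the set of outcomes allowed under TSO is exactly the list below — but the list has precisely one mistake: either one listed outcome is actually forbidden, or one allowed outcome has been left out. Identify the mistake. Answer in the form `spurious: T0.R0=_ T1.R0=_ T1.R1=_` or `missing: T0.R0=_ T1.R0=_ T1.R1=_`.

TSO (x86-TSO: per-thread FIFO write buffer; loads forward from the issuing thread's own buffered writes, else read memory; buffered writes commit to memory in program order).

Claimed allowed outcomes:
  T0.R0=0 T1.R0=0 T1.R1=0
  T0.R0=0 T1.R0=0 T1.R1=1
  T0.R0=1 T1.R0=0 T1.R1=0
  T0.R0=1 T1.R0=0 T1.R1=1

outcome vector order: (T0.R0,T1.R0,T1.R1)
under TSO → (0,0,0), (0,0,1), (0,2,1), (1,0,0), (1,0,1)
TSO∖claimed = {(0,2,1)}

missing: T0.R0=0 T1.R0=2 T1.R1=1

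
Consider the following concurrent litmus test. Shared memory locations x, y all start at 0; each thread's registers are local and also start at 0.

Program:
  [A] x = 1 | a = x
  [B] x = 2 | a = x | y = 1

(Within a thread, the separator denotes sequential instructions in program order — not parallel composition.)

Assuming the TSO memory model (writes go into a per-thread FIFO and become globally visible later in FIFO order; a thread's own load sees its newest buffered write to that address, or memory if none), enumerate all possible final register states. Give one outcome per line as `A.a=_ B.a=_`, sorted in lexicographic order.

A.a=1 B.a=1
A.a=1 B.a=2
A.a=2 B.a=2

outcome vector order: (A.a,B.a)
|TSO outcomes| = 3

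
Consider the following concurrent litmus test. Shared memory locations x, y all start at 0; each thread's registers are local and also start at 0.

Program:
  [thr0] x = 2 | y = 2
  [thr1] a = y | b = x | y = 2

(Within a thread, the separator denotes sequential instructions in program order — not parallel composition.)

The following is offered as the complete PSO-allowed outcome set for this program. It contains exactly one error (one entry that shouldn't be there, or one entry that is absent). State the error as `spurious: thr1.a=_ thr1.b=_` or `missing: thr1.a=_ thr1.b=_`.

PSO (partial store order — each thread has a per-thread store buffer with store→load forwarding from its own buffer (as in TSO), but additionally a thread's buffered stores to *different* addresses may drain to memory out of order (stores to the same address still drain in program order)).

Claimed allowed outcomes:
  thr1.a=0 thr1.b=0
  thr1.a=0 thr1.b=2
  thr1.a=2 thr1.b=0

outcome vector order: (thr1.a,thr1.b)
PSO (4): 0/0 0/2 2/0 2/2
PSO∖claimed = {2/2}

missing: thr1.a=2 thr1.b=2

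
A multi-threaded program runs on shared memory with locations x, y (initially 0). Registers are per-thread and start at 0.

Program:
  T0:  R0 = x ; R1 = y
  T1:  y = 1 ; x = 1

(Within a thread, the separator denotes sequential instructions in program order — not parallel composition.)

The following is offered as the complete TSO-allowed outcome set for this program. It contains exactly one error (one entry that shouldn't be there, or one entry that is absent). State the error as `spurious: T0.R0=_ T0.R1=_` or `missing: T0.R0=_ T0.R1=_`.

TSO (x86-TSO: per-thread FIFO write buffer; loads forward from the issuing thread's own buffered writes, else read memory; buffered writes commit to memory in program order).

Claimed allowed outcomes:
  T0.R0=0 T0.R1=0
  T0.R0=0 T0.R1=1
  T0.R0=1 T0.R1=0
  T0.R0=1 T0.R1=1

outcome vector order: (T0.R0,T0.R1)
[TSO] allowed = {<0 0>; <0 1>; <1 1>}
claimed∖TSO = {<1 0>}

spurious: T0.R0=1 T0.R1=0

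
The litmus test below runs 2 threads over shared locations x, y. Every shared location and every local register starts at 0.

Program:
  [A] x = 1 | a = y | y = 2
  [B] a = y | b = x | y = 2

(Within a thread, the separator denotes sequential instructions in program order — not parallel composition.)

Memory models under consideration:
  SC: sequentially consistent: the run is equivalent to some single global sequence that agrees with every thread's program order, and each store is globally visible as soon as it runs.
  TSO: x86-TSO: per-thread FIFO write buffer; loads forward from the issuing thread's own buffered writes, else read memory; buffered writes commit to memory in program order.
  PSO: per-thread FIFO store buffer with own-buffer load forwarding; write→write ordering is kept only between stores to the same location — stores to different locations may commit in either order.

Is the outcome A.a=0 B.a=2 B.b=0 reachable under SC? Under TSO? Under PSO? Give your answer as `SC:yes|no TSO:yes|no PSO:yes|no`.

outcome vector order: (A.a,B.a,B.b)
[SC] allowed = {(0,0,0); (0,0,1); (0,2,1); (2,0,0); (2,0,1)}
[TSO] allowed = {(0,0,0); (0,0,1); (0,2,1); (2,0,0); (2,0,1)}
[PSO] allowed = {(0,0,0); (0,0,1); (0,2,0); (0,2,1); (2,0,0); (2,0,1)}
target (0,2,0) ∈ {PSO}

SC:no TSO:no PSO:yes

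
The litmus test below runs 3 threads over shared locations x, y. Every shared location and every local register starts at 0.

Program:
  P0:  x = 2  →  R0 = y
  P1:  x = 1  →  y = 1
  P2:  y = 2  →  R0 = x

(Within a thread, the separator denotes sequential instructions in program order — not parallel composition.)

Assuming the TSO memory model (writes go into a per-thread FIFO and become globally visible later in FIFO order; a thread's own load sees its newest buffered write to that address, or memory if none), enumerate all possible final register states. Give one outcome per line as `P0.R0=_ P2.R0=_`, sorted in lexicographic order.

P0.R0=0 P2.R0=0
P0.R0=0 P2.R0=1
P0.R0=0 P2.R0=2
P0.R0=1 P2.R0=0
P0.R0=1 P2.R0=1
P0.R0=1 P2.R0=2
P0.R0=2 P2.R0=0
P0.R0=2 P2.R0=1
P0.R0=2 P2.R0=2

outcome vector order: (P0.R0,P2.R0)
|TSO outcomes| = 9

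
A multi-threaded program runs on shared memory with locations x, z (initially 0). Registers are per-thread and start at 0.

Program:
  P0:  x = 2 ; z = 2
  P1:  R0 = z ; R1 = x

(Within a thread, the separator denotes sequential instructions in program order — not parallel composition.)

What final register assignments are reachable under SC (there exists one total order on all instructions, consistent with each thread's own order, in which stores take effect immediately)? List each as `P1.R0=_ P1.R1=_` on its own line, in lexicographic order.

P1.R0=0 P1.R1=0
P1.R0=0 P1.R1=2
P1.R0=2 P1.R1=2

outcome vector order: (P1.R0,P1.R1)
|SC outcomes| = 3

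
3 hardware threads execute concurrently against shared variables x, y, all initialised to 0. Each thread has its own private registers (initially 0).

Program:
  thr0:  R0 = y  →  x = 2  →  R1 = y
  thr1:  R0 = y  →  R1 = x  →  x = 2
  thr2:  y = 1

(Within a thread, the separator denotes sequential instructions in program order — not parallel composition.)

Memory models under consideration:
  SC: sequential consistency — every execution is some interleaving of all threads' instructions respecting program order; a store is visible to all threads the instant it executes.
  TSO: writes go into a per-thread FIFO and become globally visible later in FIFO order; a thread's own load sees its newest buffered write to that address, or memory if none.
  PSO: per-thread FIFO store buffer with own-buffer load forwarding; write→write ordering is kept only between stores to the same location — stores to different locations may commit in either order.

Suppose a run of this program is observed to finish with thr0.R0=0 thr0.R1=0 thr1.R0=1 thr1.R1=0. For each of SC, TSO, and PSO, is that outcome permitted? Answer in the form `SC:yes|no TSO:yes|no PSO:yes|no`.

outcome vector order: (thr0.R0,thr0.R1,thr1.R0,thr1.R1)
SC (11): 0/0/0/0 0/0/0/2 0/0/1/2 0/1/0/0 0/1/0/2 0/1/1/0 0/1/1/2 1/1/0/0 1/1/0/2 1/1/1/0 1/1/1/2
TSO (12): 0/0/0/0 0/0/0/2 0/0/1/0 0/0/1/2 0/1/0/0 0/1/0/2 0/1/1/0 0/1/1/2 1/1/0/0 1/1/0/2 1/1/1/0 1/1/1/2
PSO (12): 0/0/0/0 0/0/0/2 0/0/1/0 0/0/1/2 0/1/0/0 0/1/0/2 0/1/1/0 0/1/1/2 1/1/0/0 1/1/0/2 1/1/1/0 1/1/1/2
target 0/0/1/0 ∈ {TSO,PSO}

SC:no TSO:yes PSO:yes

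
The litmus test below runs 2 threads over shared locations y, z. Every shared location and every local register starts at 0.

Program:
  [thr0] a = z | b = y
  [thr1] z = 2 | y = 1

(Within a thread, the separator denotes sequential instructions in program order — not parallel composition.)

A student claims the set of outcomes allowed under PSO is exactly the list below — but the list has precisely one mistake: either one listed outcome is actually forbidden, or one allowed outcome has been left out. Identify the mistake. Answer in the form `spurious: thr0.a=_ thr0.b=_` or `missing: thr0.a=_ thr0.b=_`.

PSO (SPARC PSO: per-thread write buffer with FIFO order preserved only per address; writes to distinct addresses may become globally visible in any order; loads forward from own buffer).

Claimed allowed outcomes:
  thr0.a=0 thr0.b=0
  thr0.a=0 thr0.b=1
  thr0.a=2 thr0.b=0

outcome vector order: (thr0.a,thr0.b)
PSO: 4 outcomes — {0/0 0/1 2/0 2/1}
PSO∖claimed = {2/1}

missing: thr0.a=2 thr0.b=1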